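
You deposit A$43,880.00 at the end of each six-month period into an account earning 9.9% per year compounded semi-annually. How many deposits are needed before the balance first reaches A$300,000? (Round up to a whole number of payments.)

7 payments

Periodic rate r = 0.099/2 per half-year; n is counted in half-years.
Ordinary annuity FV: 300,000 = 43,880 × [((1+r)^n − 1)/r].
(1+r)^n = 1 + 300,000 × r / 43,880, so n = ln(1 + 300,000·r/43,880) / ln(1+r) = 6.03.
Round up to a whole number of payments: n = 7.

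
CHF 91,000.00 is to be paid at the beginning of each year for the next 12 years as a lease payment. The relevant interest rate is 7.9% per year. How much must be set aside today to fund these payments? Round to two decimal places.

This is an annuity due: 12 payments of CHF 91,000.00 at the beginning of each year.
Periodic rate r = 0.079 per year.
PV = PMT × [(1 − (1+r)^−n)/r] × (1+r) = 91,000 × [1 − (1+r)^−12] / r × (1+r) = CHF 743,809.26

CHF 743,809.26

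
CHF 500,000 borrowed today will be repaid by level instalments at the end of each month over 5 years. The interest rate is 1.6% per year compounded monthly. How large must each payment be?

Level ordinary annuity; solve PV = PMT × [(1 − (1+r)^−n)/r] for PMT.
Periodic rate r = 0.016/12 per month; n is counted in months.
With n = 60: PMT = 500,000 / ([(1 − (1+r)^−n)/r]) = CHF 8,676.66

CHF 8,676.66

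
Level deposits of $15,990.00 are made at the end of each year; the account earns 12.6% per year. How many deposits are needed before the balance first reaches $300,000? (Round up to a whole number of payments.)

11 payments

Periodic rate r = 0.126 per year.
Ordinary annuity FV: 300,000 = 15,990 × [((1+r)^n − 1)/r].
(1+r)^n = 1 + 300,000 × r / 15,990, so n = ln(1 + 300,000·r/15,990) / ln(1+r) = 10.22.
Round up to a whole number of payments: n = 11.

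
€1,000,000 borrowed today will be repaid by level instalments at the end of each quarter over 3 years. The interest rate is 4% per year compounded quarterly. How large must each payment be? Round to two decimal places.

Level ordinary annuity; solve PV = PMT × [(1 − (1+r)^−n)/r] for PMT.
Periodic rate r = 0.04/4 per quarter; n is counted in quarters.
With n = 12: PMT = 1,000,000 / ([(1 − (1+r)^−n)/r]) = €88,848.79

€88,848.79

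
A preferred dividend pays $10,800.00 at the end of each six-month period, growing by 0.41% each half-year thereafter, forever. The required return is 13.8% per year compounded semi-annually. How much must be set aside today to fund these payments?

$166,409.86

Periodic rate r = 0.138/2 per half-year.
Growing perpetuity (Gordon): PV = PMT₁ / (r − g) = 10,800 / (r − 0.0041) = $166,409.86.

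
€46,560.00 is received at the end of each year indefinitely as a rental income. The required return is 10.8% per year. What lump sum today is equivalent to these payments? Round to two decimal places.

Periodic rate r = 0.108 per year.
Level perpetuity: PV = PMT / r = 46,560 / (0.108) = €431,111.11.

€431,111.11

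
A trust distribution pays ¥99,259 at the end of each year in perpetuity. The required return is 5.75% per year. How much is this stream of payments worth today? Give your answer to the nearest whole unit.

¥1,726,243

Periodic rate r = 0.0575 per year.
Level perpetuity: PV = PMT / r = 99,259 / (0.0575) = ¥1,726,243.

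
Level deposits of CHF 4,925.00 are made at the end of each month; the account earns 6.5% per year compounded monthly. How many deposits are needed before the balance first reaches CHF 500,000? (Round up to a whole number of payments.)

82 payments

Periodic rate r = 0.065/12 per month; n is counted in months.
Ordinary annuity FV: 500,000 = 4,925 × [((1+r)^n − 1)/r].
(1+r)^n = 1 + 500,000 × r / 4,925, so n = ln(1 + 500,000·r/4,925) / ln(1+r) = 81.12.
Round up to a whole number of payments: n = 82.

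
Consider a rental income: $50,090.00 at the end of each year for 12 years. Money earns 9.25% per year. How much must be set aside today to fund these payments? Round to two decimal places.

$354,207.40

This is an ordinary annuity: 12 payments of $50,090.00 at the end of each year.
Periodic rate r = 0.0925 per year.
PV = PMT × [(1 − (1+r)^−n)/r] = 50,090 × [1 − (1+r)^−12] / r = $354,207.40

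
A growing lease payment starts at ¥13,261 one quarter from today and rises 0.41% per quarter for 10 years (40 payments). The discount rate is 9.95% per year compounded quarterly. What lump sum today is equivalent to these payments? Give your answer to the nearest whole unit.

Periodic rate r = 0.0995/4 per quarter; n is counted in quarters.
Growing ordinary annuity: PV = PMT₁ × [1 − ((1+g)/(1+r))^n] / (r − g) = 13,261 × [1 − ((1+0.0041)/(1+r))^40] / (r − 0.0041) = ¥356,945.

¥356,945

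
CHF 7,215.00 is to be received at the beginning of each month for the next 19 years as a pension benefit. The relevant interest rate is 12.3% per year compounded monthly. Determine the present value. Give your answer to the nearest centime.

CHF 641,589.16

This is an annuity due: 228 payments of CHF 7,215.00 at the beginning of each month.
Periodic rate r = 0.123/12 per month; n is counted in months.
PV = PMT × [(1 − (1+r)^−n)/r] × (1+r) = 7,215 × [1 − (1+r)^−228] / r × (1+r) = CHF 641,589.16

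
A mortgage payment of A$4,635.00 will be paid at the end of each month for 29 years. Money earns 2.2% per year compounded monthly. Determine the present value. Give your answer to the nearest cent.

This is an ordinary annuity: 348 payments of A$4,635.00 at the end of each month.
Periodic rate r = 0.022/12 per month; n is counted in months.
PV = PMT × [(1 − (1+r)^−n)/r] = 4,635 × [1 − (1+r)^−348] / r = A$1,191,641.38

A$1,191,641.38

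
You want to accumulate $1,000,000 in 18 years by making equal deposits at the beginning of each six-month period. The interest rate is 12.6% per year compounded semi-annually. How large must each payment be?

Level annuity due; solve FV = PMT × [((1+r)^n − 1)/r] × (1+r) for PMT.
Periodic rate r = 0.126/2 per half-year; n is counted in half-years.
With n = 36: PMT = 1,000,000 / ([((1+r)^n − 1)/r] × (1+r)) = $7,389.98

$7,389.98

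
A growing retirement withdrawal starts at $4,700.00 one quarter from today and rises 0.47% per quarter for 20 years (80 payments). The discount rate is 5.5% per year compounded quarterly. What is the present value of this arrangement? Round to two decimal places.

Periodic rate r = 0.055/4 per quarter; n is counted in quarters.
Growing ordinary annuity: PV = PMT₁ × [1 − ((1+g)/(1+r))^n] / (r − g) = 4,700 × [1 − ((1+0.0047)/(1+r))^80] / (r − 0.0047) = $265,887.14.

$265,887.14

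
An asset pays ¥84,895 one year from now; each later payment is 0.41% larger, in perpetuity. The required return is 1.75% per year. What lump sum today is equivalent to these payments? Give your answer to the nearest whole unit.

¥6,335,448

Periodic rate r = 0.0175 per year.
Growing perpetuity (Gordon): PV = PMT₁ / (r − g) = 84,895 / (r − 0.0041) = ¥6,335,448.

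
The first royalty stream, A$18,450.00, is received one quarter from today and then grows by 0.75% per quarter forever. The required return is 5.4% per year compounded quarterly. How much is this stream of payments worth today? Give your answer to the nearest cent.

A$3,075,000.00

Periodic rate r = 0.054/4 per quarter.
Growing perpetuity (Gordon): PV = PMT₁ / (r − g) = 18,450 / (r − 0.0075) = A$3,075,000.00.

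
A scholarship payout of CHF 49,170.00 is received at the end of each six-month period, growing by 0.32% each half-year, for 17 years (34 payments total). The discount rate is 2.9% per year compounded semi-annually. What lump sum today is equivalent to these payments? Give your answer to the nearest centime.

Periodic rate r = 0.029/2 per half-year; n is counted in half-years.
Growing ordinary annuity: PV = PMT₁ × [1 − ((1+g)/(1+r))^n] / (r − g) = 49,170 × [1 − ((1+0.0032)/(1+r))^34] / (r − 0.0032) = CHF 1,378,102.15.

CHF 1,378,102.15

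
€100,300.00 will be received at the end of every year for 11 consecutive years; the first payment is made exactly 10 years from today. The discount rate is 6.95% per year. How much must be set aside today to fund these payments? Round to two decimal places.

Ordinary annuity of 11 payments, first payment at period 10.
Periodic rate r = 0.0695 per year.
The ordinary-annuity PV formula values the stream one period before the first payment (period 9); discount that back 9 periods:
PV₀ = 100,300 × [1 − (1+r)^−11] / r × (1+r)^−9 = €411,851.49

€411,851.49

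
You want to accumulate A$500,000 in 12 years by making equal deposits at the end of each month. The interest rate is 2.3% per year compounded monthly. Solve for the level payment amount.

A$3,018.37

Level ordinary annuity; solve FV = PMT × [((1+r)^n − 1)/r] for PMT.
Periodic rate r = 0.023/12 per month; n is counted in months.
With n = 144: PMT = 500,000 / ([((1+r)^n − 1)/r]) = A$3,018.37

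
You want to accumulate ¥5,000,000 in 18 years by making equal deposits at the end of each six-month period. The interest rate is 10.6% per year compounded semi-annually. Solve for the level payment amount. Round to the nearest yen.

Level ordinary annuity; solve FV = PMT × [((1+r)^n − 1)/r] for PMT.
Periodic rate r = 0.106/2 per half-year; n is counted in half-years.
With n = 36: PMT = 5,000,000 / ([((1+r)^n − 1)/r]) = ¥48,908

¥48,908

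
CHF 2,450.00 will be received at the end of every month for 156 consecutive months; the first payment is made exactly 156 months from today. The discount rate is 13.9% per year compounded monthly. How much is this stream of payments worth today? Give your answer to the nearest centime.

CHF 29,601.49

Ordinary annuity of 156 payments, first payment at period 156.
Periodic rate r = 0.139/12 per month; n is counted in months.
The ordinary-annuity PV formula values the stream one period before the first payment (period 155); discount that back 155 periods:
PV₀ = 2,450 × [1 − (1+r)^−156] / r × (1+r)^−155 = CHF 29,601.49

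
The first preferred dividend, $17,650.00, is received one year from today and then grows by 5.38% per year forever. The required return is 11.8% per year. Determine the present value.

Periodic rate r = 0.118 per year.
Growing perpetuity (Gordon): PV = PMT₁ / (r − g) = 17,650 / (r − 0.0538) = $274,922.12.

$274,922.12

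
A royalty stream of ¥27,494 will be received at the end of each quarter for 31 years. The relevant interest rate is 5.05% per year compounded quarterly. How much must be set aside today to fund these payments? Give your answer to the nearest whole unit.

¥1,718,148

This is an ordinary annuity: 124 payments of ¥27,494 at the end of each quarter.
Periodic rate r = 0.0505/4 per quarter; n is counted in quarters.
PV = PMT × [(1 − (1+r)^−n)/r] = 27,494 × [1 − (1+r)^−124] / r = ¥1,718,148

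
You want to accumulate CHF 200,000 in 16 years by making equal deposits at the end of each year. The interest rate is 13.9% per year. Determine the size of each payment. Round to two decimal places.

CHF 3,957.98

Level ordinary annuity; solve FV = PMT × [((1+r)^n − 1)/r] for PMT.
Periodic rate r = 0.139 per year.
With n = 16: PMT = 200,000 / ([((1+r)^n − 1)/r]) = CHF 3,957.98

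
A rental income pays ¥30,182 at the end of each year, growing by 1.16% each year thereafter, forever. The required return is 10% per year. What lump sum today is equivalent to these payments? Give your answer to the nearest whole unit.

Periodic rate r = 0.1 per year.
Growing perpetuity (Gordon): PV = PMT₁ / (r − g) = 30,182 / (r − 0.0116) = ¥341,425.

¥341,425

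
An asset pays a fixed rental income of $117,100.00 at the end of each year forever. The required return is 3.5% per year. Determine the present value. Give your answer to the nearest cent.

$3,345,714.29

Periodic rate r = 0.035 per year.
Level perpetuity: PV = PMT / r = 117,100 / (0.035) = $3,345,714.29.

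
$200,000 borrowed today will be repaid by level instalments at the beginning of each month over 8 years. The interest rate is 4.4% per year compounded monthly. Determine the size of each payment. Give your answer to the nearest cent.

Level annuity due; solve PV = PMT × [(1 − (1+r)^−n)/r] × (1+r) for PMT.
Periodic rate r = 0.044/12 per month; n is counted in months.
With n = 96: PMT = 200,000 / ([(1 − (1+r)^−n)/r] × (1+r)) = $2,466.20

$2,466.20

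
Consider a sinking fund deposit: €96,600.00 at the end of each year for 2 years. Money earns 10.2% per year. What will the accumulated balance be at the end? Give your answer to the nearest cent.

This is an ordinary annuity: 2 deposits of €96,600.00 at the end of each year.
Periodic rate r = 0.102 per year.
FV = PMT × [((1+r)^n − 1)/r] = 96,600 × [(1+r)^2 − 1] / r = €203,053.20

€203,053.20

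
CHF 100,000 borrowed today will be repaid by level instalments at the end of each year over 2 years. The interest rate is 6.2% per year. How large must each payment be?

Level ordinary annuity; solve PV = PMT × [(1 − (1+r)^−n)/r] for PMT.
Periodic rate r = 0.062 per year.
With n = 2: PMT = 100,000 / ([(1 − (1+r)^−n)/r]) = CHF 54,696.61

CHF 54,696.61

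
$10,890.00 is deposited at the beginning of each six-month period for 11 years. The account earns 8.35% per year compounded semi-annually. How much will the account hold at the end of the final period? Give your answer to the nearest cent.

This is an annuity due: 22 deposits of $10,890.00 at the beginning of each six-month period.
Periodic rate r = 0.0835/2 per half-year; n is counted in half-years.
FV = PMT × [((1+r)^n − 1)/r] × (1+r) = 10,890 × [(1+r)^22 − 1] / r × (1+r) = $396,511.13

$396,511.13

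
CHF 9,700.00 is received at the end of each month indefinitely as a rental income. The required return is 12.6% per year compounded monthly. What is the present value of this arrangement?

Periodic rate r = 0.126/12 per month.
Level perpetuity: PV = PMT / r = 9,700 / (0.126/12) = CHF 923,809.52.

CHF 923,809.52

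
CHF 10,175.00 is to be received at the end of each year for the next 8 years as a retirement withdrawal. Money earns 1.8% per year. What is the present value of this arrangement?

CHF 75,183.44

This is an ordinary annuity: 8 payments of CHF 10,175.00 at the end of each year.
Periodic rate r = 0.018 per year.
PV = PMT × [(1 − (1+r)^−n)/r] = 10,175 × [1 − (1+r)^−8] / r = CHF 75,183.44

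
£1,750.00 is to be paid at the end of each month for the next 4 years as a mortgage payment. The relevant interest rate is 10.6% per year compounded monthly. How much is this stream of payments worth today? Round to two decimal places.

£68,221.60

This is an ordinary annuity: 48 payments of £1,750.00 at the end of each month.
Periodic rate r = 0.106/12 per month; n is counted in months.
PV = PMT × [(1 − (1+r)^−n)/r] = 1,750 × [1 − (1+r)^−48] / r = £68,221.60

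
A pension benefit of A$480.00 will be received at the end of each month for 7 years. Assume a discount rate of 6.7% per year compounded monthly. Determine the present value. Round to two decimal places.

A$32,114.65

This is an ordinary annuity: 84 payments of A$480.00 at the end of each month.
Periodic rate r = 0.067/12 per month; n is counted in months.
PV = PMT × [(1 − (1+r)^−n)/r] = 480 × [1 − (1+r)^−84] / r = A$32,114.65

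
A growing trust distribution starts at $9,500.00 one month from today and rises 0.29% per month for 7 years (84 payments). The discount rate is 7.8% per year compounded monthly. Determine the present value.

$685,877.93

Periodic rate r = 0.078/12 per month; n is counted in months.
Growing ordinary annuity: PV = PMT₁ × [1 − ((1+g)/(1+r))^n] / (r − g) = 9,500 × [1 − ((1+0.0029)/(1+r))^84] / (r − 0.0029) = $685,877.93.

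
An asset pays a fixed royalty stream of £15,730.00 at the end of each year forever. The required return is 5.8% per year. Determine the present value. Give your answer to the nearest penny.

Periodic rate r = 0.058 per year.
Level perpetuity: PV = PMT / r = 15,730 / (0.058) = £271,206.90.

£271,206.90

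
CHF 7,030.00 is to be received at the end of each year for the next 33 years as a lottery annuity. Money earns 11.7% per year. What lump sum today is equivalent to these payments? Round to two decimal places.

CHF 58,525.86

This is an ordinary annuity: 33 payments of CHF 7,030.00 at the end of each year.
Periodic rate r = 0.117 per year.
PV = PMT × [(1 − (1+r)^−n)/r] = 7,030 × [1 − (1+r)^−33] / r = CHF 58,525.86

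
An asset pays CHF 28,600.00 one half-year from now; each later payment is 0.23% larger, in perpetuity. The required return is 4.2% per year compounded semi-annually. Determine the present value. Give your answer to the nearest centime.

CHF 1,529,411.76

Periodic rate r = 0.042/2 per half-year.
Growing perpetuity (Gordon): PV = PMT₁ / (r − g) = 28,600 / (r − 0.0023) = CHF 1,529,411.76.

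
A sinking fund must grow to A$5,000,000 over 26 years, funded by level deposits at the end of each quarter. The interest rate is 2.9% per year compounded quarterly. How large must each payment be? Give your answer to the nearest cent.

Level ordinary annuity; solve FV = PMT × [((1+r)^n − 1)/r] for PMT.
Periodic rate r = 0.029/4 per quarter; n is counted in quarters.
With n = 104: PMT = 5,000,000 / ([((1+r)^n − 1)/r]) = A$32,374.42

A$32,374.42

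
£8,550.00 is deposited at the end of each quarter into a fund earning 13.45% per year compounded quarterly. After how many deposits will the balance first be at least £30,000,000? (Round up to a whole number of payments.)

Periodic rate r = 0.1345/4 per quarter; n is counted in quarters.
Ordinary annuity FV: 30,000,000 = 8,550 × [((1+r)^n − 1)/r].
(1+r)^n = 1 + 30,000,000 × r / 8,550, so n = ln(1 + 30,000,000·r/8,550) / ln(1+r) = 144.50.
Round up to a whole number of payments: n = 145.

145 payments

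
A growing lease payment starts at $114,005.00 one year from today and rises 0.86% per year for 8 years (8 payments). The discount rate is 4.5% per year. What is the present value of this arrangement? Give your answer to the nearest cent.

$773,461.93

Periodic rate r = 0.045 per year.
Growing ordinary annuity: PV = PMT₁ × [1 − ((1+g)/(1+r))^n] / (r − g) = 114,005 × [1 − ((1+0.0086)/(1+r))^8] / (r − 0.0086) = $773,461.93.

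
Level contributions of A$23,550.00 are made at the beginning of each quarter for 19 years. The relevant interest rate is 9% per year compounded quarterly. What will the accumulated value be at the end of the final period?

This is an annuity due: 76 deposits of A$23,550.00 at the beginning of each quarter.
Periodic rate r = 0.09/4 per quarter; n is counted in quarters.
FV = PMT × [((1+r)^n − 1)/r] × (1+r) = 23,550 × [(1+r)^76 − 1] / r × (1+r) = A$4,735,873.52

A$4,735,873.52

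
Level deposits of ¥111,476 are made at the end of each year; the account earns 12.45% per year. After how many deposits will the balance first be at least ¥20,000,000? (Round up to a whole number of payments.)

27 payments

Periodic rate r = 0.1245 per year.
Ordinary annuity FV: 20,000,000 = 111,476 × [((1+r)^n − 1)/r].
(1+r)^n = 1 + 20,000,000 × r / 111,476, so n = ln(1 + 20,000,000·r/111,476) / ln(1+r) = 26.85.
Round up to a whole number of payments: n = 27.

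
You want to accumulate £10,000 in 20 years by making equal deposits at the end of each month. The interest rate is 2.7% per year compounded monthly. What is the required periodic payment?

Level ordinary annuity; solve FV = PMT × [((1+r)^n − 1)/r] for PMT.
Periodic rate r = 0.027/12 per month; n is counted in months.
With n = 240: PMT = 10,000 / ([((1+r)^n − 1)/r]) = £31.47

£31.47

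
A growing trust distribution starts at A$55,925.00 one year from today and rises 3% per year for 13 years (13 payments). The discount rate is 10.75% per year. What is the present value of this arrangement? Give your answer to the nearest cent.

A$440,604.27

Periodic rate r = 0.1075 per year.
Growing ordinary annuity: PV = PMT₁ × [1 − ((1+g)/(1+r))^n] / (r − g) = 55,925 × [1 − ((1+0.03)/(1+r))^13] / (r − 0.03) = A$440,604.27.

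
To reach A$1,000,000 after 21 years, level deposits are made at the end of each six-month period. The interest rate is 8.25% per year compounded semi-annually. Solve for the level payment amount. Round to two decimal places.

Level ordinary annuity; solve FV = PMT × [((1+r)^n − 1)/r] for PMT.
Periodic rate r = 0.0825/2 per half-year; n is counted in half-years.
With n = 42: PMT = 1,000,000 / ([((1+r)^n − 1)/r]) = A$9,245.80

A$9,245.80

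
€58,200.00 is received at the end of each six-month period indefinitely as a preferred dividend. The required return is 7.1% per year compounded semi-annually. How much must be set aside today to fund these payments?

Periodic rate r = 0.071/2 per half-year.
Level perpetuity: PV = PMT / r = 58,200 / (0.071/2) = €1,639,436.62.

€1,639,436.62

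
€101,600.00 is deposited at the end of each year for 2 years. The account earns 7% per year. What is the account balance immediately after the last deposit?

This is an ordinary annuity: 2 deposits of €101,600.00 at the end of each year.
Periodic rate r = 0.07 per year.
FV = PMT × [((1+r)^n − 1)/r] = 101,600 × [(1+r)^2 − 1] / r = €210,312.00

€210,312.00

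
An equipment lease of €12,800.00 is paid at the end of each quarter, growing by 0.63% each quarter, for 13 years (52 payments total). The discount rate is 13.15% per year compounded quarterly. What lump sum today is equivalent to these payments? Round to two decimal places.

€357,467.17

Periodic rate r = 0.1315/4 per quarter; n is counted in quarters.
Growing ordinary annuity: PV = PMT₁ × [1 − ((1+g)/(1+r))^n] / (r − g) = 12,800 × [1 − ((1+0.0063)/(1+r))^52] / (r − 0.0063) = €357,467.17.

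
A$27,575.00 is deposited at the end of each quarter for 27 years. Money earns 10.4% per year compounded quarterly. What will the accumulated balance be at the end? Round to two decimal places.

A$15,900,645.01

This is an ordinary annuity: 108 deposits of A$27,575.00 at the end of each quarter.
Periodic rate r = 0.104/4 per quarter; n is counted in quarters.
FV = PMT × [((1+r)^n − 1)/r] = 27,575 × [(1+r)^108 − 1] / r = A$15,900,645.01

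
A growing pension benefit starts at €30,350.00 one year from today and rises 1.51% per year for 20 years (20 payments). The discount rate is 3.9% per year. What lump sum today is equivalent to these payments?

Periodic rate r = 0.039 per year.
Growing ordinary annuity: PV = PMT₁ × [1 − ((1+g)/(1+r))^n] / (r − g) = 30,350 × [1 − ((1+0.0151)/(1+r))^20] / (r − 0.0151) = €472,565.97.

€472,565.97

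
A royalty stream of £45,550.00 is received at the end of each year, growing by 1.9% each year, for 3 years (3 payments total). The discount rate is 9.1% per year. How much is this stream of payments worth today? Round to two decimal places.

£117,167.95

Periodic rate r = 0.091 per year.
Growing ordinary annuity: PV = PMT₁ × [1 − ((1+g)/(1+r))^n] / (r − g) = 45,550 × [1 − ((1+0.019)/(1+r))^3] / (r − 0.019) = £117,167.95.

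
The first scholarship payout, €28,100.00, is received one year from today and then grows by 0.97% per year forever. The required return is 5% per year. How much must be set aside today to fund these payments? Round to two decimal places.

€697,270.47

Periodic rate r = 0.05 per year.
Growing perpetuity (Gordon): PV = PMT₁ / (r − g) = 28,100 / (r − 0.0097) = €697,270.47.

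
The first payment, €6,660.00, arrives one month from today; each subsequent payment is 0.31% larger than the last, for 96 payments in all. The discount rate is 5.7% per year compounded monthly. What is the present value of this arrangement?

€589,159.70

Periodic rate r = 0.057/12 per month; n is counted in months.
Growing ordinary annuity: PV = PMT₁ × [1 − ((1+g)/(1+r))^n] / (r − g) = 6,660 × [1 − ((1+0.0031)/(1+r))^96] / (r − 0.0031) = €589,159.70.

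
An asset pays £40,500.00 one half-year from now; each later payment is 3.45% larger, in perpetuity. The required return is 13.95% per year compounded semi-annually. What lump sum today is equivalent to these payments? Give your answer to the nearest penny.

£1,148,936.17

Periodic rate r = 0.1395/2 per half-year.
Growing perpetuity (Gordon): PV = PMT₁ / (r − g) = 40,500 / (r − 0.0345) = £1,148,936.17.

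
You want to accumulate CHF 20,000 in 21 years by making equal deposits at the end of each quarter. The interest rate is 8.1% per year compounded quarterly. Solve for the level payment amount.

Level ordinary annuity; solve FV = PMT × [((1+r)^n − 1)/r] for PMT.
Periodic rate r = 0.081/4 per quarter; n is counted in quarters.
With n = 84: PMT = 20,000 / ([((1+r)^n − 1)/r]) = CHF 92.32

CHF 92.32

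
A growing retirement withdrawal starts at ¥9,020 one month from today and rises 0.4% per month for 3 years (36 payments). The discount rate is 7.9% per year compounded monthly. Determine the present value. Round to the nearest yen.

Periodic rate r = 0.079/12 per month; n is counted in months.
Growing ordinary annuity: PV = PMT₁ × [1 − ((1+g)/(1+r))^n] / (r − g) = 9,020 × [1 − ((1+0.004)/(1+r))^36] / (r − 0.004) = ¥308,520.

¥308,520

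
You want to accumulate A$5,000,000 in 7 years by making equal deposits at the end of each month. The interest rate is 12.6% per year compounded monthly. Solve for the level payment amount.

A$37,376.03

Level ordinary annuity; solve FV = PMT × [((1+r)^n − 1)/r] for PMT.
Periodic rate r = 0.126/12 per month; n is counted in months.
With n = 84: PMT = 5,000,000 / ([((1+r)^n − 1)/r]) = A$37,376.03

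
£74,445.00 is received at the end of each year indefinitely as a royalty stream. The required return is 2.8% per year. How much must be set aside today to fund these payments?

Periodic rate r = 0.028 per year.
Level perpetuity: PV = PMT / r = 74,445 / (0.028) = £2,658,750.00.

£2,658,750.00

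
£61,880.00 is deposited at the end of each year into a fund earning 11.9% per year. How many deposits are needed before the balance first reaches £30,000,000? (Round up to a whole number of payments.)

37 payments

Periodic rate r = 0.119 per year.
Ordinary annuity FV: 30,000,000 = 61,880 × [((1+r)^n − 1)/r].
(1+r)^n = 1 + 30,000,000 × r / 61,880, so n = ln(1 + 30,000,000·r/61,880) / ln(1+r) = 36.22.
Round up to a whole number of payments: n = 37.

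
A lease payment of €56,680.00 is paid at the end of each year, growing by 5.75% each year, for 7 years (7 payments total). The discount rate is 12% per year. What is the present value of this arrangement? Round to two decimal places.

Periodic rate r = 0.12 per year.
Growing ordinary annuity: PV = PMT₁ × [1 − ((1+g)/(1+r))^n] / (r − g) = 56,680 × [1 − ((1+0.0575)/(1+r))^7] / (r − 0.0575) = €300,162.81.

€300,162.81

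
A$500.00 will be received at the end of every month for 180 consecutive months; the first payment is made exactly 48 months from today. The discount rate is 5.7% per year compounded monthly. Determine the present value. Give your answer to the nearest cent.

Ordinary annuity of 180 payments, first payment at period 48.
Periodic rate r = 0.057/12 per month; n is counted in months.
The ordinary-annuity PV formula values the stream one period before the first payment (period 47); discount that back 47 periods:
PV₀ = 500 × [1 − (1+r)^−180] / r × (1+r)^−47 = A$48,345.04

A$48,345.04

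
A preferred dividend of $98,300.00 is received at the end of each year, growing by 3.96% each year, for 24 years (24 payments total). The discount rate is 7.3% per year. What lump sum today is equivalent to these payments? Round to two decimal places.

$1,565,256.53

Periodic rate r = 0.073 per year.
Growing ordinary annuity: PV = PMT₁ × [1 − ((1+g)/(1+r))^n] / (r − g) = 98,300 × [1 − ((1+0.0396)/(1+r))^24] / (r − 0.0396) = $1,565,256.53.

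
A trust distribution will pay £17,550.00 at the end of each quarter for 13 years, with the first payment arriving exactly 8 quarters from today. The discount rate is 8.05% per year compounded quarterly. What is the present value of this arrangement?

£489,372.79

Ordinary annuity of 52 payments, first payment at period 8.
Periodic rate r = 0.0805/4 per quarter; n is counted in quarters.
The ordinary-annuity PV formula values the stream one period before the first payment (period 7); discount that back 7 periods:
PV₀ = 17,550 × [1 − (1+r)^−52] / r × (1+r)^−7 = £489,372.79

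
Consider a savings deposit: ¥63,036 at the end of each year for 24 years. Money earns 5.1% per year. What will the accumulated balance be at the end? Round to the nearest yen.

¥2,842,342

This is an ordinary annuity: 24 deposits of ¥63,036 at the end of each year.
Periodic rate r = 0.051 per year.
FV = PMT × [((1+r)^n − 1)/r] = 63,036 × [(1+r)^24 − 1] / r = ¥2,842,342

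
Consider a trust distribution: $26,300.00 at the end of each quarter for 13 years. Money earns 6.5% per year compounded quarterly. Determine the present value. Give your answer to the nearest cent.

$918,501.36

This is an ordinary annuity: 52 payments of $26,300.00 at the end of each quarter.
Periodic rate r = 0.065/4 per quarter; n is counted in quarters.
PV = PMT × [(1 − (1+r)^−n)/r] = 26,300 × [1 − (1+r)^−52] / r = $918,501.36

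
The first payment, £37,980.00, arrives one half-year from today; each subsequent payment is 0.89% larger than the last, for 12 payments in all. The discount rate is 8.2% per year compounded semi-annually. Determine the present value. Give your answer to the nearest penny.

Periodic rate r = 0.082/2 per half-year; n is counted in half-years.
Growing ordinary annuity: PV = PMT₁ × [1 − ((1+g)/(1+r))^n] / (r − g) = 37,980 × [1 − ((1+0.0089)/(1+r))^12] / (r − 0.0089) = £370,686.42.

£370,686.42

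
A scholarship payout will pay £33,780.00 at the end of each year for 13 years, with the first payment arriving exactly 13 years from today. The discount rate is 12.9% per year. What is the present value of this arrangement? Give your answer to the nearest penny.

Ordinary annuity of 13 payments, first payment at period 13.
Periodic rate r = 0.129 per year.
The ordinary-annuity PV formula values the stream one period before the first payment (period 12); discount that back 12 periods:
PV₀ = 33,780 × [1 − (1+r)^−13] / r × (1+r)^−12 = £48,447.83

£48,447.83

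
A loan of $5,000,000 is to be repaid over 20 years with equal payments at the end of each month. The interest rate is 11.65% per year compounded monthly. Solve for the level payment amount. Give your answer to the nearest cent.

$53,839.19

Level ordinary annuity; solve PV = PMT × [(1 − (1+r)^−n)/r] for PMT.
Periodic rate r = 0.1165/12 per month; n is counted in months.
With n = 240: PMT = 5,000,000 / ([(1 − (1+r)^−n)/r]) = $53,839.19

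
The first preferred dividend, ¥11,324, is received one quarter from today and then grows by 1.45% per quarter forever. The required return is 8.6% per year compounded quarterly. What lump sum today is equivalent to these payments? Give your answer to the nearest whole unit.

¥1,617,714

Periodic rate r = 0.086/4 per quarter.
Growing perpetuity (Gordon): PV = PMT₁ / (r − g) = 11,324 / (r − 0.0145) = ¥1,617,714.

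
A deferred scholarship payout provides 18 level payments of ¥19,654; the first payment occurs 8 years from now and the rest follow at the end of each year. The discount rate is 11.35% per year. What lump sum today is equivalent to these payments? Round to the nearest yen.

Ordinary annuity of 18 payments, first payment at period 8.
Periodic rate r = 0.1135 per year.
The ordinary-annuity PV formula values the stream one period before the first payment (period 7); discount that back 7 periods:
PV₀ = 19,654 × [1 − (1+r)^−18] / r × (1+r)^−7 = ¥69,806

¥69,806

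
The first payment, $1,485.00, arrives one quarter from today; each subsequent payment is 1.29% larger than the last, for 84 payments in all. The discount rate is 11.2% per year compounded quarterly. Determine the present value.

Periodic rate r = 0.112/4 per quarter; n is counted in quarters.
Growing ordinary annuity: PV = PMT₁ × [1 − ((1+g)/(1+r))^n] / (r − g) = 1,485 × [1 − ((1+0.0129)/(1+r))^84] / (r − 0.0129) = $69,970.42.

$69,970.42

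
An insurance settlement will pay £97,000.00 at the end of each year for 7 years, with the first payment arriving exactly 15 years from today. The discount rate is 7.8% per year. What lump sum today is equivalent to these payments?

£177,672.59

Ordinary annuity of 7 payments, first payment at period 15.
Periodic rate r = 0.078 per year.
The ordinary-annuity PV formula values the stream one period before the first payment (period 14); discount that back 14 periods:
PV₀ = 97,000 × [1 − (1+r)^−7] / r × (1+r)^−14 = £177,672.59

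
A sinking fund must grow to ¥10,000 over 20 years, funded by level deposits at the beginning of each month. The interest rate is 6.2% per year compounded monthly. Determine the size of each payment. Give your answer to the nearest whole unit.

Level annuity due; solve FV = PMT × [((1+r)^n − 1)/r] × (1+r) for PMT.
Periodic rate r = 0.062/12 per month; n is counted in months.
With n = 240: PMT = 10,000 / ([((1+r)^n − 1)/r] × (1+r)) = ¥21

¥21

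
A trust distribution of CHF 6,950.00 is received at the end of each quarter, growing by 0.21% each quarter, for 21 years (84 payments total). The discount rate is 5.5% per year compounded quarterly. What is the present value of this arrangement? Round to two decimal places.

Periodic rate r = 0.055/4 per quarter; n is counted in quarters.
Growing ordinary annuity: PV = PMT₁ × [1 − ((1+g)/(1+r))^n] / (r − g) = 6,950 × [1 − ((1+0.0021)/(1+r))^84] / (r − 0.0021) = CHF 370,625.42.

CHF 370,625.42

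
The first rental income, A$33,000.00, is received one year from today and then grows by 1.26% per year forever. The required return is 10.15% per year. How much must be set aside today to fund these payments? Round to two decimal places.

Periodic rate r = 0.1015 per year.
Growing perpetuity (Gordon): PV = PMT₁ / (r − g) = 33,000 / (r − 0.0126) = A$371,203.60.

A$371,203.60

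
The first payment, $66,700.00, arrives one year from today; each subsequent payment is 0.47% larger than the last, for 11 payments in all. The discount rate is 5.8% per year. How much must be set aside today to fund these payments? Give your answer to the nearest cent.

Periodic rate r = 0.058 per year.
Growing ordinary annuity: PV = PMT₁ × [1 − ((1+g)/(1+r))^n] / (r − g) = 66,700 × [1 − ((1+0.0047)/(1+r))^11] / (r − 0.0047) = $542,716.48.

$542,716.48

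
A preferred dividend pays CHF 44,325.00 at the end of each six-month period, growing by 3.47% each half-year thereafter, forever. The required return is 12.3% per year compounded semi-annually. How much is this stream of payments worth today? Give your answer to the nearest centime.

CHF 1,653,917.91

Periodic rate r = 0.123/2 per half-year.
Growing perpetuity (Gordon): PV = PMT₁ / (r − g) = 44,325 / (r − 0.0347) = CHF 1,653,917.91.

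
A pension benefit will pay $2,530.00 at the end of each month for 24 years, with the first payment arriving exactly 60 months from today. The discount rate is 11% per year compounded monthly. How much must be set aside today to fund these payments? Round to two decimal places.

$149,465.50

Ordinary annuity of 288 payments, first payment at period 60.
Periodic rate r = 0.11/12 per month; n is counted in months.
The ordinary-annuity PV formula values the stream one period before the first payment (period 59); discount that back 59 periods:
PV₀ = 2,530 × [1 − (1+r)^−288] / r × (1+r)^−59 = $149,465.50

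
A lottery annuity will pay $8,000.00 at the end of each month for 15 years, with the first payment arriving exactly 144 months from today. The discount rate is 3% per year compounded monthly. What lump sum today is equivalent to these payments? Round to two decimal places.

Ordinary annuity of 180 payments, first payment at period 144.
Periodic rate r = 0.03/12 per month; n is counted in months.
The ordinary-annuity PV formula values the stream one period before the first payment (period 143); discount that back 143 periods:
PV₀ = 8,000 × [1 − (1+r)^−180] / r × (1+r)^−143 = $810,603.42

$810,603.42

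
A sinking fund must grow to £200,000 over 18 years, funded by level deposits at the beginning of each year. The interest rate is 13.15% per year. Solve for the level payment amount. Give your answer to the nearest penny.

£2,820.01

Level annuity due; solve FV = PMT × [((1+r)^n − 1)/r] × (1+r) for PMT.
Periodic rate r = 0.1315 per year.
With n = 18: PMT = 200,000 / ([((1+r)^n − 1)/r] × (1+r)) = £2,820.01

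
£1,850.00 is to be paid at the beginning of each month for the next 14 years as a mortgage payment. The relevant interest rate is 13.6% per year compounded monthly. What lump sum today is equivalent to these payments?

£140,227.51

This is an annuity due: 168 payments of £1,850.00 at the beginning of each month.
Periodic rate r = 0.136/12 per month; n is counted in months.
PV = PMT × [(1 − (1+r)^−n)/r] × (1+r) = 1,850 × [1 − (1+r)^−168] / r × (1+r) = £140,227.51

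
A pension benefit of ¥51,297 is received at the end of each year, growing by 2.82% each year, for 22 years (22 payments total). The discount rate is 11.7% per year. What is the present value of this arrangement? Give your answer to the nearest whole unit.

Periodic rate r = 0.117 per year.
Growing ordinary annuity: PV = PMT₁ × [1 − ((1+g)/(1+r))^n] / (r − g) = 51,297 × [1 − ((1+0.0282)/(1+r))^22] / (r − 0.0282) = ¥484,297.

¥484,297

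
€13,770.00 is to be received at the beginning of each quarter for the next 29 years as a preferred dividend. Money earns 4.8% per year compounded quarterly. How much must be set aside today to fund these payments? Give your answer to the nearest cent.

€870,202.47

This is an annuity due: 116 payments of €13,770.00 at the beginning of each quarter.
Periodic rate r = 0.048/4 per quarter; n is counted in quarters.
PV = PMT × [(1 − (1+r)^−n)/r] × (1+r) = 13,770 × [1 − (1+r)^−116] / r × (1+r) = €870,202.47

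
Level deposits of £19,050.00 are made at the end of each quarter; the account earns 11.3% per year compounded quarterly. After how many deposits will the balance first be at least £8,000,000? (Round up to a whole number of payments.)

Periodic rate r = 0.113/4 per quarter; n is counted in quarters.
Ordinary annuity FV: 8,000,000 = 19,050 × [((1+r)^n − 1)/r].
(1+r)^n = 1 + 8,000,000 × r / 19,050, so n = ln(1 + 8,000,000·r/19,050) / ln(1+r) = 91.69.
Round up to a whole number of payments: n = 92.

92 payments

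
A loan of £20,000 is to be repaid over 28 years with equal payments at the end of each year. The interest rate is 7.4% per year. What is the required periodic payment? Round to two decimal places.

£1,711.94

Level ordinary annuity; solve PV = PMT × [(1 − (1+r)^−n)/r] for PMT.
Periodic rate r = 0.074 per year.
With n = 28: PMT = 20,000 / ([(1 − (1+r)^−n)/r]) = £1,711.94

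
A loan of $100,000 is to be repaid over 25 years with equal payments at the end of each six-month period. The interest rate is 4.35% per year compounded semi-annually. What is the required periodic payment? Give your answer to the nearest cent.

$3,300.51

Level ordinary annuity; solve PV = PMT × [(1 − (1+r)^−n)/r] for PMT.
Periodic rate r = 0.0435/2 per half-year; n is counted in half-years.
With n = 50: PMT = 100,000 / ([(1 − (1+r)^−n)/r]) = $3,300.51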